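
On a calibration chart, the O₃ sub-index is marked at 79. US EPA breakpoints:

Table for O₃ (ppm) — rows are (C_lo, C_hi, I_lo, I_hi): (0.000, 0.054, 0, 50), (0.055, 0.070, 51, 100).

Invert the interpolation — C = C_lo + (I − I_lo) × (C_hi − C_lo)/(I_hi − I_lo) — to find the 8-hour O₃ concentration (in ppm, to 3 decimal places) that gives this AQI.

0.064

AQI 79 lies in the 51–100 band, which corresponds to 0.055–0.070 ppm.
C = 0.055 + (79−51)×(0.070−0.055)/(100−51) = 0.055 + 28×0.015/49 ≈ 0.06357 ppm → 0.064 ppm to 3 dp.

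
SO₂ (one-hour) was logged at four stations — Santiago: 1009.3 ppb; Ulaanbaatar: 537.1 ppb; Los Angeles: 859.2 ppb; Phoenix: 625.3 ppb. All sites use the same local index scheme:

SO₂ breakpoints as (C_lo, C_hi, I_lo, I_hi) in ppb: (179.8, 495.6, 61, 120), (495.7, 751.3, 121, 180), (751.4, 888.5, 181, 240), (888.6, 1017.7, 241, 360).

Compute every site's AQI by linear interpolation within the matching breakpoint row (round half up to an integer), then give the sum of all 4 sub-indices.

861

Santiago: row 888.6–1017.7 (AQI 241–360). (360−241)·(1009.3−888.6)/(1017.7−888.6) + 241 = 119·120.7/129.1 + 241 ≈ 352.26 → 352.
Ulaanbaatar: 537.1 lies in 495.7–751.3, so I_lo=121, I_hi=180, C_lo=495.7, C_hi=751.3.
(180−121)/(751.3−495.7) × (537.1−495.7) + 121 = 59/255.6 × 41.4 + 121 ≈ 130.56 → 131.
Los Angeles: row 751.4–888.5 (AQI 181–240). (240−181)·(859.2−751.4)/(888.5−751.4) + 181 = 59·107.8/137.1 + 181 ≈ 227.39 → 227.
Phoenix 625.3: bracket 495.7–751.3 → index 121–180; slope 59/255.6, offset 129.6.
AQI = 121 + 59/255.6·129.6 ≈ 150.92 ⇒ 151.
AQIs: Santiago=352, Ulaanbaatar=131, Los Angeles=227, Phoenix=151. Sum = 352 + 131 + 227 + 151 = 861.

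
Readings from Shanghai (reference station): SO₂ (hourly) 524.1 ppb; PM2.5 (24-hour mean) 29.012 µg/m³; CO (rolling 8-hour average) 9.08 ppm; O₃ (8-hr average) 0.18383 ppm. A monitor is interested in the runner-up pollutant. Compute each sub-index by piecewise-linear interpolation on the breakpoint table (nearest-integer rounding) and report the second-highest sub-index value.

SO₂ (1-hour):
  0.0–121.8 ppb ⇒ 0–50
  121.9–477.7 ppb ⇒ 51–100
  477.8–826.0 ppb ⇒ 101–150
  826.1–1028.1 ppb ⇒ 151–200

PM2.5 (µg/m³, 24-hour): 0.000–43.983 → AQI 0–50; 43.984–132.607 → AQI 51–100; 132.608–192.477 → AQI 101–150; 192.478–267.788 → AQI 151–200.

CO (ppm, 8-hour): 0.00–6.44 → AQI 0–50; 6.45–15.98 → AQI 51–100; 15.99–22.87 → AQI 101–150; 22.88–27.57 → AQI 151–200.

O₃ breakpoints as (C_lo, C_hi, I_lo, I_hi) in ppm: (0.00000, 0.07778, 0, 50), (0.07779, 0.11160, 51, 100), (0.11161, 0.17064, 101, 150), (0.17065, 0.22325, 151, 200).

SO₂: 524.1 ∈ [477.8, 826.0] ↔ index [101, 150].
101 + (524.1−477.8)·(150−101)/(826.0−477.8) = 101 + 46.3·49/348.2 ≈ 107.52, so AQI = 108.
PM2.5 29.012: bracket 0.000–43.983 → index 0–50; slope 50/43.983, offset 29.012.
AQI = 0 + 50/43.983·29.012 ≈ 32.98 ⇒ 33.
CO: 9.08 ∈ [6.45, 15.98] ↔ index [51, 100].
51 + (9.08−6.45)·(100−51)/(15.98−6.45) = 51 + 2.63·49/9.53 ≈ 64.52, so AQI = 65.
O₃: 0.18383 lies in 0.17065–0.22325, so I_lo=151, I_hi=200, C_lo=0.17065, C_hi=0.22325.
(200−151)/(0.22325−0.17065) × (0.18383−0.17065) + 151 = 49/0.05260 × 0.01318 + 151 ≈ 163.28 → 163.
Sub-indices: SO₂→108, PM2.5→33, CO→65, O₃→163. Ranked high→low: 163, 108, 65, 33. Second-highest sub-index = 108.

108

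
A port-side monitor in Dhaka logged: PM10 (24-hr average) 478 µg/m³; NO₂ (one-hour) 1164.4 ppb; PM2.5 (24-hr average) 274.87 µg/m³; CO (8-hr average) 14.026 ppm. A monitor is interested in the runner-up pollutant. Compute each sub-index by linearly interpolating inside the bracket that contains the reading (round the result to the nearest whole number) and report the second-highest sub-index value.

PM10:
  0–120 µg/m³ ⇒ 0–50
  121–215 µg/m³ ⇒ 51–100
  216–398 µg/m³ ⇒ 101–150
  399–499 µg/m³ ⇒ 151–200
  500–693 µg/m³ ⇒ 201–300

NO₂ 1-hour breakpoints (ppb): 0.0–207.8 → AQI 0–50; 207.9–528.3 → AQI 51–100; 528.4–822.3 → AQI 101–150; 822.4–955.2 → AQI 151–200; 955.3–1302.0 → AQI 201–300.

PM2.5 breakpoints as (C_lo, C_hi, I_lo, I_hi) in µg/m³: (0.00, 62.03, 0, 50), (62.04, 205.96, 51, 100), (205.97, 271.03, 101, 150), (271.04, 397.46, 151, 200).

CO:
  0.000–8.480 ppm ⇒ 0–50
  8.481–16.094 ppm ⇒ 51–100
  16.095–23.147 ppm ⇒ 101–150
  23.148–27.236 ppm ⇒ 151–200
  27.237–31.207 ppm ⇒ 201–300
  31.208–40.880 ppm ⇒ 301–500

PM10: row 399–499 (AQI 151–200). (200−151)·(478−399)/(499−399) + 151 = 49·79/100 + 151 ≈ 189.71 → 190.
NO₂ 1164.4: bracket 955.3–1302.0 → index 201–300; slope 99/346.7, offset 209.1.
AQI = 201 + 99/346.7·209.1 ≈ 260.71 ⇒ 261.
PM2.5 274.87: bracket 271.04–397.46 → index 151–200; slope 49/126.42, offset 3.83.
AQI = 151 + 49/126.42·3.83 ≈ 152.48 ⇒ 152.
CO 14.026: bracket 8.481–16.094 → index 51–100; slope 49/7.613, offset 5.545.
AQI = 51 + 49/7.613·5.545 ≈ 86.69 ⇒ 87.
Sub-indices: PM10→190, NO₂→261, PM2.5→152, CO→87. Ranked high→low: 261, 190, 152, 87. Second-highest sub-index = 190.

190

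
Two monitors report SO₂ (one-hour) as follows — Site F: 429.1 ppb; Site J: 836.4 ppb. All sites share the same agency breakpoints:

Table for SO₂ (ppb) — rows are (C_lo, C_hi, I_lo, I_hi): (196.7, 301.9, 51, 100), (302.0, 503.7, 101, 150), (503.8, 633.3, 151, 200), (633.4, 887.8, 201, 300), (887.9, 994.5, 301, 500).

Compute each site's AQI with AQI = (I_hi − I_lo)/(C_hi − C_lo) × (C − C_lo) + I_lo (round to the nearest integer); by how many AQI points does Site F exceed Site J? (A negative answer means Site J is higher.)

-148

Site F: 429.1 ∈ [302.0, 503.7] ↔ index [101, 150].
101 + (429.1−302.0)·(150−101)/(503.7−302.0) = 101 + 127.1·49/201.7 ≈ 131.88, so AQI = 132.
Site J: 836.4 ∈ [633.4, 887.8] ↔ index [201, 300].
201 + (836.4−633.4)·(300−201)/(887.8−633.4) = 201 + 203.0·99/254.4 ≈ 280.00, so AQI = 280.
AQIs: Site F=132, Site J=280. Site F (132) − Site J (280) = -148.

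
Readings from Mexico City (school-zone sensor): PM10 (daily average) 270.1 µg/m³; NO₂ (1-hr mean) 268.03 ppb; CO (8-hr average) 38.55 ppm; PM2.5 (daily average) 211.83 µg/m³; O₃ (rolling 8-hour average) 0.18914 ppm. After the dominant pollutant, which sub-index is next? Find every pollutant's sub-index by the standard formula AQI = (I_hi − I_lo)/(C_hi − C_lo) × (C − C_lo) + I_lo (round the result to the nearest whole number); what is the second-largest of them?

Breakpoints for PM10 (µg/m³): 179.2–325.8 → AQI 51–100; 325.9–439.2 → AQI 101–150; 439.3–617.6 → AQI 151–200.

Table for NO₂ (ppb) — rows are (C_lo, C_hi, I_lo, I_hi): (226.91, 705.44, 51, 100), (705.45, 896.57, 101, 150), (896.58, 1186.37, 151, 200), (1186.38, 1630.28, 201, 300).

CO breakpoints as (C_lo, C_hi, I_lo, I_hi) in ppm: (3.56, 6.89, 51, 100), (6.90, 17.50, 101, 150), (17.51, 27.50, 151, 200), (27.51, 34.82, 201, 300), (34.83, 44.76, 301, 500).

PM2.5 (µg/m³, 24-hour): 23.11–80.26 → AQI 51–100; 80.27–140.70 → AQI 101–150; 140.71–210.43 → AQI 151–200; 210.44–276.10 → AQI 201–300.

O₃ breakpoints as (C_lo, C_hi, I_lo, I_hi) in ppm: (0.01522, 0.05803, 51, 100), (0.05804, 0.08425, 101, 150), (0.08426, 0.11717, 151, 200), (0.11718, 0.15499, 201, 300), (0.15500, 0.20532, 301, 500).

PM10: 270.1 lies in 179.2–325.8, so I_lo=51, I_hi=100, C_lo=179.2, C_hi=325.8.
(100−51)/(325.8−179.2) × (270.1−179.2) + 51 = 49/146.6 × 90.9 + 51 ≈ 81.38 → 81.
NO₂: 268.03 ∈ [226.91, 705.44] ↔ index [51, 100].
51 + (268.03−226.91)·(100−51)/(705.44−226.91) = 51 + 41.12·49/478.53 ≈ 55.21, so AQI = 55.
CO: 38.55 ∈ [34.83, 44.76] ↔ index [301, 500].
301 + (38.55−34.83)·(500−301)/(44.76−34.83) = 301 + 3.72·199/9.93 ≈ 375.55, so AQI = 376.
PM2.5 211.83: bracket 210.44–276.10 → index 201–300; slope 99/65.66, offset 1.39.
AQI = 201 + 99/65.66·1.39 ≈ 203.10 ⇒ 203.
O₃ 0.18914: bracket 0.15500–0.20532 → index 301–500; slope 199/0.05032, offset 0.03414.
AQI = 301 + 199/0.05032·0.03414 ≈ 436.01 ⇒ 436.
Sub-indices: PM10→81, NO₂→55, CO→376, PM2.5→203, O₃→436. Ranked high→low: 436, 376, 203, 81, 55. Second-highest sub-index = 376.

376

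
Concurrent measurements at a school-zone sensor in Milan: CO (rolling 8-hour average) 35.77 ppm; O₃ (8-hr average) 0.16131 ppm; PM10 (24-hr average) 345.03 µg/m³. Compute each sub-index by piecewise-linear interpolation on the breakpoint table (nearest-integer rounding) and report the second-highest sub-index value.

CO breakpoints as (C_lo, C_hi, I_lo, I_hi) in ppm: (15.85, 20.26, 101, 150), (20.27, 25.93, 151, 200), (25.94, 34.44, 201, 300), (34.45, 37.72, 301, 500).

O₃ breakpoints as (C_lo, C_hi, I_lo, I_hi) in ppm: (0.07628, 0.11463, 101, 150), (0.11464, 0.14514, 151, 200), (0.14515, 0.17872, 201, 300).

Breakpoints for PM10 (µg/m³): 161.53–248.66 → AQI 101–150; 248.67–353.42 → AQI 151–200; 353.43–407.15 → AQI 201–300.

CO: row 34.45–37.72 (AQI 301–500). (500−301)·(35.77−34.45)/(37.72−34.45) + 301 = 199·1.32/3.27 + 301 ≈ 381.33 → 381.
O₃: row 0.14515–0.17872 (AQI 201–300). (300−201)·(0.16131−0.14515)/(0.17872−0.14515) + 201 = 99·0.01616/0.03357 + 201 ≈ 248.66 → 249.
PM10 345.03: bracket 248.67–353.42 → index 151–200; slope 49/104.75, offset 96.36.
AQI = 151 + 49/104.75·96.36 ≈ 196.08 ⇒ 196.
Sub-indices: CO→381, O₃→249, PM10→196. Ranked high→low: 381, 249, 196. Second-highest sub-index = 249.

249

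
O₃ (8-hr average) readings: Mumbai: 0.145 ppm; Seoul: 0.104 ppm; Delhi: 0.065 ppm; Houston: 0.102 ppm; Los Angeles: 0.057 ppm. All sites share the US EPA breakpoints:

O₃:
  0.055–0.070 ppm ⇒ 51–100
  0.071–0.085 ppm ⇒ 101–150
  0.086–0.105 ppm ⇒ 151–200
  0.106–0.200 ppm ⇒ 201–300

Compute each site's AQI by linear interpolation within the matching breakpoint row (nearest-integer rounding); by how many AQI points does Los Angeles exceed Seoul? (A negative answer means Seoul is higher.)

Mumbai: 0.145 ∈ [0.106, 0.200] ↔ index [201, 300].
201 + (0.145−0.106)·(300−201)/(0.200−0.106) = 201 + 0.039·99/0.094 ≈ 242.07, so AQI = 242.
Seoul 0.104: bracket 0.086–0.105 → index 151–200; slope 49/0.019, offset 0.018.
AQI = 151 + 49/0.019·0.018 ≈ 197.42 ⇒ 197.
Delhi: 0.065 lies in 0.055–0.070, so I_lo=51, I_hi=100, C_lo=0.055, C_hi=0.070.
(100−51)/(0.070−0.055) × (0.065−0.055) + 51 = 49/0.015 × 0.010 + 51 ≈ 83.67 → 84.
Houston: row 0.086–0.105 (AQI 151–200). (200−151)·(0.102−0.086)/(0.105−0.086) + 151 = 49·0.016/0.019 + 151 ≈ 192.26 → 192.
Los Angeles 0.057: bracket 0.055–0.070 → index 51–100; slope 49/0.015, offset 0.002.
AQI = 51 + 49/0.015·0.002 ≈ 57.53 ⇒ 58.
AQIs: Mumbai=242, Seoul=197, Delhi=84, Houston=192, Los Angeles=58. Los Angeles (58) − Seoul (197) = -139.

-139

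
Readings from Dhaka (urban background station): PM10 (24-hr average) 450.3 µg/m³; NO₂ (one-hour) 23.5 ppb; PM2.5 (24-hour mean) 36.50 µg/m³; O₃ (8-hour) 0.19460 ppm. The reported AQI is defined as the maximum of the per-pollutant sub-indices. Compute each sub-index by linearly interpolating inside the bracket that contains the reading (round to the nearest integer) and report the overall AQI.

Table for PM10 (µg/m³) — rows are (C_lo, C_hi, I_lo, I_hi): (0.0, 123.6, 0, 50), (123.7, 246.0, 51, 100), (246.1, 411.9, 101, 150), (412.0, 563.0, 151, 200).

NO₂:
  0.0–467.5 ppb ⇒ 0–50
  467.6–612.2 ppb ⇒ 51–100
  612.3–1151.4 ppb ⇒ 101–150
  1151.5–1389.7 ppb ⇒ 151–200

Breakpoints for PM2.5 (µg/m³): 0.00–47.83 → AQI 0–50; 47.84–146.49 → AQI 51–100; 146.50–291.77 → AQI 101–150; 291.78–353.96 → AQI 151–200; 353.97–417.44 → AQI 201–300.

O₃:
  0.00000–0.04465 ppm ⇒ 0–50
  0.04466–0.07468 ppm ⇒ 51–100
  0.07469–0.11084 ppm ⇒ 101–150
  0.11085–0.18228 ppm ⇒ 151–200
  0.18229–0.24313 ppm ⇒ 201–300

221

PM10: 450.3 ∈ [412.0, 563.0] ↔ index [151, 200].
151 + (450.3−412.0)·(200−151)/(563.0−412.0) = 151 + 38.3·49/151.0 ≈ 163.43, so AQI = 163.
NO₂ 23.5: bracket 0.0–467.5 → index 0–50; slope 50/467.5, offset 23.5.
AQI = 0 + 50/467.5·23.5 ≈ 2.51 ⇒ 3.
PM2.5: 36.50 lies in 0.00–47.83, so I_lo=0, I_hi=50, C_lo=0.00, C_hi=47.83.
(50−0)/(47.83−0.00) × (36.50−0.00) + 0 = 50/47.83 × 36.50 + 0 ≈ 38.16 → 38.
O₃: 0.19460 lies in 0.18229–0.24313, so I_lo=201, I_hi=300, C_lo=0.18229, C_hi=0.24313.
(300−201)/(0.24313−0.18229) × (0.19460−0.18229) + 201 = 99/0.06084 × 0.01231 + 201 ≈ 221.03 → 221.
Sub-indices: PM10→163, NO₂→3, PM2.5→38, O₃→221. Overall AQI = max = 221; dominant pollutant is O₃.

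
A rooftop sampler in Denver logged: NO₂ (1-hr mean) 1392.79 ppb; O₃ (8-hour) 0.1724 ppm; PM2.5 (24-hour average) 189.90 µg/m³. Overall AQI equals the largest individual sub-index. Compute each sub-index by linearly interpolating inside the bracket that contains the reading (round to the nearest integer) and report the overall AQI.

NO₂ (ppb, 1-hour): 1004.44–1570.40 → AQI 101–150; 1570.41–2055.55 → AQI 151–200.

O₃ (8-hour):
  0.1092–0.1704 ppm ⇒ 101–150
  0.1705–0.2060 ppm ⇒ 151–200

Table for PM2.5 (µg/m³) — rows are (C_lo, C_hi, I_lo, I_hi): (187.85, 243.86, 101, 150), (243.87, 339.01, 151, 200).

154

NO₂: 1392.79 ∈ [1004.44, 1570.40] ↔ index [101, 150].
101 + (1392.79−1004.44)·(150−101)/(1570.40−1004.44) = 101 + 388.35·49/565.96 ≈ 134.62, so AQI = 135.
O₃ 0.1724: bracket 0.1705–0.2060 → index 151–200; slope 49/0.0355, offset 0.0019.
AQI = 151 + 49/0.0355·0.0019 ≈ 153.62 ⇒ 154.
PM2.5: row 187.85–243.86 (AQI 101–150). (150−101)·(189.90−187.85)/(243.86−187.85) + 101 = 49·2.05/56.01 + 101 ≈ 102.79 → 103.
Sub-indices: NO₂→135, O₃→154, PM2.5→103. Overall AQI = max = 154; dominant pollutant is O₃.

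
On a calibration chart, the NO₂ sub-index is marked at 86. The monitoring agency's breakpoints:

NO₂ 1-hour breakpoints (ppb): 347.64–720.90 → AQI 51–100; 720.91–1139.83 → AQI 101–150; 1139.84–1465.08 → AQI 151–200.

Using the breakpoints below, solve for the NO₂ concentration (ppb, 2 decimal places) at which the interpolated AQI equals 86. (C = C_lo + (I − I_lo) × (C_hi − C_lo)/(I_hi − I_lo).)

AQI 86 lies in the 51–100 band, which corresponds to 347.64–720.90 ppb.
C = 347.64 + (86−51)×(720.90−347.64)/(100−51) = 347.64 + 35×373.26/49 ≈ 614.2543 ppb → 614.25 ppb to 2 dp.

614.25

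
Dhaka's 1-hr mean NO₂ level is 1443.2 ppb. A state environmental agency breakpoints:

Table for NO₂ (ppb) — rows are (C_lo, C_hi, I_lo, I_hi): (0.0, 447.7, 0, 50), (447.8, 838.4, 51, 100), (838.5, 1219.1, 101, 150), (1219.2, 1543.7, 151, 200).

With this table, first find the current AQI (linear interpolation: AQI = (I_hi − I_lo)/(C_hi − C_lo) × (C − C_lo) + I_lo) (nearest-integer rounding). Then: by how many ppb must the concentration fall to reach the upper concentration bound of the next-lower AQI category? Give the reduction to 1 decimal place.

224.1

NO₂: row 1219.2–1543.7 (AQI 151–200). (200−151)·(1443.2−1219.2)/(1543.7−1219.2) + 151 = 49·224.0/324.5 + 151 ≈ 184.82 → 185.
Current AQI 185 is in the Unhealthy range (151–200). The next-lower category tops out at AQI 150, whose upper concentration bound is 1219.1 ppb.
Reduction needed = 1443.2 − 1219.1 = 224.1 ppb.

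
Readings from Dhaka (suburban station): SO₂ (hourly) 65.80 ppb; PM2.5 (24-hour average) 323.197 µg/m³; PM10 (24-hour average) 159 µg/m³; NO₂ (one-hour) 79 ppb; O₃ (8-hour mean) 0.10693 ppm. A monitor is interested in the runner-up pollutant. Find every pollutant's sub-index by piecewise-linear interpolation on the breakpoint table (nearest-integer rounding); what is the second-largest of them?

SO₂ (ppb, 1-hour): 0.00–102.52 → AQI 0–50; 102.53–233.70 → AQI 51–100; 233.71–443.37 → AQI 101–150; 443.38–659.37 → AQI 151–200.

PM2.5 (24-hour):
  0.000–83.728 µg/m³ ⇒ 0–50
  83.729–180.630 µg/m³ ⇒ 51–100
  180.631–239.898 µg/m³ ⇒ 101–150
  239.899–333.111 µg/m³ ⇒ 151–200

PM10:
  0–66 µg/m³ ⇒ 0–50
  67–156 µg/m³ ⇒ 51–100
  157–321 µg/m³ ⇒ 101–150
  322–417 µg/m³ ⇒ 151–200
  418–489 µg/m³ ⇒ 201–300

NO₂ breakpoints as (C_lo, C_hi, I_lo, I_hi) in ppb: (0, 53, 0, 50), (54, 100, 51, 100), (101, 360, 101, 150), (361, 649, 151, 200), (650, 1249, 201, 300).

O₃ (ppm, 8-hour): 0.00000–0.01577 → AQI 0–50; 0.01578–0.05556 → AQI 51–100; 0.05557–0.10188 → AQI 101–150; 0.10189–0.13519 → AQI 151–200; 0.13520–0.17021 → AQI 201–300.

158

SO₂: 65.80 lies in 0.00–102.52, so I_lo=0, I_hi=50, C_lo=0.00, C_hi=102.52.
(50−0)/(102.52−0.00) × (65.80−0.00) + 0 = 50/102.52 × 65.80 + 0 ≈ 32.09 → 32.
PM2.5: row 239.899–333.111 (AQI 151–200). (200−151)·(323.197−239.899)/(333.111−239.899) + 151 = 49·83.298/93.212 + 151 ≈ 194.79 → 195.
PM10: row 157–321 (AQI 101–150). (150−101)·(159−157)/(321−157) + 101 = 49·2/164 + 101 ≈ 101.60 → 102.
NO₂: 79 ∈ [54, 100] ↔ index [51, 100].
51 + (79−54)·(100−51)/(100−54) = 51 + 25·49/46 ≈ 77.63, so AQI = 78.
O₃: 0.10693 ∈ [0.10189, 0.13519] ↔ index [151, 200].
151 + (0.10693−0.10189)·(200−151)/(0.13519−0.10189) = 151 + 0.00504·49/0.03330 ≈ 158.42, so AQI = 158.
Sub-indices: SO₂→32, PM2.5→195, PM10→102, NO₂→78, O₃→158. Ranked high→low: 195, 158, 102, 78, 32. Second-highest sub-index = 158.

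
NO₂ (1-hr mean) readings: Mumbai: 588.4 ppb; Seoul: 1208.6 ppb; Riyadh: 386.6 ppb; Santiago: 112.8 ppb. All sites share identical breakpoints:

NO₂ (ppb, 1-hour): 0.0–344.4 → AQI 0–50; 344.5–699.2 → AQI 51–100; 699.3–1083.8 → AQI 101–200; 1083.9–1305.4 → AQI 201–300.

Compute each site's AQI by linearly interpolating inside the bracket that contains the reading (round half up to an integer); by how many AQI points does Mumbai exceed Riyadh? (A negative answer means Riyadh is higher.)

28

Mumbai: 588.4 ∈ [344.5, 699.2] ↔ index [51, 100].
51 + (588.4−344.5)·(100−51)/(699.2−344.5) = 51 + 243.9·49/354.7 ≈ 84.69, so AQI = 85.
Seoul: 1208.6 lies in 1083.9–1305.4, so I_lo=201, I_hi=300, C_lo=1083.9, C_hi=1305.4.
(300−201)/(1305.4−1083.9) × (1208.6−1083.9) + 201 = 99/221.5 × 124.7 + 201 ≈ 256.73 → 257.
Riyadh 386.6: bracket 344.5–699.2 → index 51–100; slope 49/354.7, offset 42.1.
AQI = 51 + 49/354.7·42.1 ≈ 56.82 ⇒ 57.
Santiago 112.8: bracket 0.0–344.4 → index 0–50; slope 50/344.4, offset 112.8.
AQI = 0 + 50/344.4·112.8 ≈ 16.38 ⇒ 16.
AQIs: Mumbai=85, Seoul=257, Riyadh=57, Santiago=16. Mumbai (85) − Riyadh (57) = 28.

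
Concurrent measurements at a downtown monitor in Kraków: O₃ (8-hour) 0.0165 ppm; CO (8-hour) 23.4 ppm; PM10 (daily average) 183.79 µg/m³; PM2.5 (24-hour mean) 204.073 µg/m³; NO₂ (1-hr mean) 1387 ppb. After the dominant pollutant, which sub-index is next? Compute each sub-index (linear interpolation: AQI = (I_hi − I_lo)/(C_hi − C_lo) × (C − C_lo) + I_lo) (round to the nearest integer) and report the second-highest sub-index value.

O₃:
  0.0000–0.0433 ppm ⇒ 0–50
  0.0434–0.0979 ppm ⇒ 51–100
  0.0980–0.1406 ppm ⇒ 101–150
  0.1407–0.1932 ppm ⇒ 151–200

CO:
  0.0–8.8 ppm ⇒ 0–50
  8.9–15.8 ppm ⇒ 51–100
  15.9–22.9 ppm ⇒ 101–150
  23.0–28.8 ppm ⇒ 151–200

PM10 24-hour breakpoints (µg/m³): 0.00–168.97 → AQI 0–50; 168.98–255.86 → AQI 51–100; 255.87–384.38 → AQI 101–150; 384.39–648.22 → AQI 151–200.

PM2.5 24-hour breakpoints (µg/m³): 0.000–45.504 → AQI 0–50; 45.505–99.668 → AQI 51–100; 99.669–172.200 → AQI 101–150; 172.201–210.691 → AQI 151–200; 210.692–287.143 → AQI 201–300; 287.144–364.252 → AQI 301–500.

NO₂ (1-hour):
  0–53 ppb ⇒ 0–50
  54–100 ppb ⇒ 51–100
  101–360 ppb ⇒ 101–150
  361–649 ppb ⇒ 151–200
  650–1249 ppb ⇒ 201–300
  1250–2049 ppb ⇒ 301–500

192

O₃: 0.0165 ∈ [0.0000, 0.0433] ↔ index [0, 50].
0 + (0.0165−0.0000)·(50−0)/(0.0433−0.0000) = 0 + 0.0165·50/0.0433 ≈ 19.05, so AQI = 19.
CO 23.4: bracket 23.0–28.8 → index 151–200; slope 49/5.8, offset 0.4.
AQI = 151 + 49/5.8·0.4 ≈ 154.38 ⇒ 154.
PM10 183.79: bracket 168.98–255.86 → index 51–100; slope 49/86.88, offset 14.81.
AQI = 51 + 49/86.88·14.81 ≈ 59.35 ⇒ 59.
PM2.5: 204.073 lies in 172.201–210.691, so I_lo=151, I_hi=200, C_lo=172.201, C_hi=210.691.
(200−151)/(210.691−172.201) × (204.073−172.201) + 151 = 49/38.490 × 31.872 + 151 ≈ 191.57 → 192.
NO₂: 1387 lies in 1250–2049, so I_lo=301, I_hi=500, C_lo=1250, C_hi=2049.
(500−301)/(2049−1250) × (1387−1250) + 301 = 199/799 × 137 + 301 ≈ 335.12 → 335.
Sub-indices: O₃→19, CO→154, PM10→59, PM2.5→192, NO₂→335. Ranked high→low: 335, 192, 154, 59, 19. Second-highest sub-index = 192.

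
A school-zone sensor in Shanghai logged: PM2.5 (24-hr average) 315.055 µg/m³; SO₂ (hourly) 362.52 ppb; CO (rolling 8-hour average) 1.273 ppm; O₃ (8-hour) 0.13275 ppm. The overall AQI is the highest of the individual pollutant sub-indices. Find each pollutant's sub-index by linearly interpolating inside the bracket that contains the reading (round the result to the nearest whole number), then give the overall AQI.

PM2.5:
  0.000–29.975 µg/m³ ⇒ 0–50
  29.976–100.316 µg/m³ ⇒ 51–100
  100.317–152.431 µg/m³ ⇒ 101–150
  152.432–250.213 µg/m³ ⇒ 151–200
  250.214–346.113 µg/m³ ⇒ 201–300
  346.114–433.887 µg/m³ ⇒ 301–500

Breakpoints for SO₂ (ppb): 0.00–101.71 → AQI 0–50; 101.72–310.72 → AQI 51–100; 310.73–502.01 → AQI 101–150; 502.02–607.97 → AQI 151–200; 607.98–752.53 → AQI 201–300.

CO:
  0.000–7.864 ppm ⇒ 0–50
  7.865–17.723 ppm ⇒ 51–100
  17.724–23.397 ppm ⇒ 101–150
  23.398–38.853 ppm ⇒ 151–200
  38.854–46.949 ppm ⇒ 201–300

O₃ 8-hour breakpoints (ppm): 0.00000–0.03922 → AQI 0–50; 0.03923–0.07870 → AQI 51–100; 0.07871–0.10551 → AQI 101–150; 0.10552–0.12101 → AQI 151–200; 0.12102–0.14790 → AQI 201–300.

268

PM2.5 315.055: bracket 250.214–346.113 → index 201–300; slope 99/95.899, offset 64.841.
AQI = 201 + 99/95.899·64.841 ≈ 267.94 ⇒ 268.
SO₂: row 310.73–502.01 (AQI 101–150). (150−101)·(362.52−310.73)/(502.01−310.73) + 101 = 49·51.79/191.28 + 101 ≈ 114.27 → 114.
CO: 1.273 ∈ [0.000, 7.864] ↔ index [0, 50].
0 + (1.273−0.000)·(50−0)/(7.864−0.000) = 0 + 1.273·50/7.864 ≈ 8.09, so AQI = 8.
O₃ 0.13275: bracket 0.12102–0.14790 → index 201–300; slope 99/0.02688, offset 0.01173.
AQI = 201 + 99/0.02688·0.01173 ≈ 244.20 ⇒ 244.
Sub-indices: PM2.5→268, SO₂→114, CO→8, O₃→244. Overall AQI = max = 268; dominant pollutant is PM2.5.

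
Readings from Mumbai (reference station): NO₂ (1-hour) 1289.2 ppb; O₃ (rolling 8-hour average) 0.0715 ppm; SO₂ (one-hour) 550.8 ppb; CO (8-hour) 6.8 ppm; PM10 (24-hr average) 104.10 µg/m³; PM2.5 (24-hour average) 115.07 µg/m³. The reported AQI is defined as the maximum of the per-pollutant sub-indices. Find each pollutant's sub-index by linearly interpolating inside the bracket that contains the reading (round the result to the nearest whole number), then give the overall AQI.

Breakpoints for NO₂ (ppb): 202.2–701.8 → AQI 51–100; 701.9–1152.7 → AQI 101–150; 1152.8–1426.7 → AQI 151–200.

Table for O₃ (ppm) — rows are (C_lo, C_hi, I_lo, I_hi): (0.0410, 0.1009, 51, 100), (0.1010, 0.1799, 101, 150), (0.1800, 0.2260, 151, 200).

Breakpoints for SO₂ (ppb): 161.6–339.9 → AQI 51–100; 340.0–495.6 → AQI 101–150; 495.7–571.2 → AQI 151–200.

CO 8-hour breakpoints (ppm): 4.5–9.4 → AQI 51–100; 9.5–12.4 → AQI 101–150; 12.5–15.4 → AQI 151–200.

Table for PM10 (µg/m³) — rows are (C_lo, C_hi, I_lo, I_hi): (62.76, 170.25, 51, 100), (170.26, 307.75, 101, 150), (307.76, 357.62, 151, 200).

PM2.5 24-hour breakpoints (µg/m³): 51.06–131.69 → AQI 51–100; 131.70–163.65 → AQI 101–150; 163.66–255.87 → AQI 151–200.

187

NO₂: 1289.2 ∈ [1152.8, 1426.7] ↔ index [151, 200].
151 + (1289.2−1152.8)·(200−151)/(1426.7−1152.8) = 151 + 136.4·49/273.9 ≈ 175.40, so AQI = 175.
O₃ 0.0715: bracket 0.0410–0.1009 → index 51–100; slope 49/0.0599, offset 0.0305.
AQI = 51 + 49/0.0599·0.0305 ≈ 75.95 ⇒ 76.
SO₂: row 495.7–571.2 (AQI 151–200). (200−151)·(550.8−495.7)/(571.2−495.7) + 151 = 49·55.1/75.5 + 151 ≈ 186.76 → 187.
CO: 6.8 ∈ [4.5, 9.4] ↔ index [51, 100].
51 + (6.8−4.5)·(100−51)/(9.4−4.5) = 51 + 2.3·49/4.9 ≈ 74.00, so AQI = 74.
PM10: 104.10 ∈ [62.76, 170.25] ↔ index [51, 100].
51 + (104.10−62.76)·(100−51)/(170.25−62.76) = 51 + 41.34·49/107.49 ≈ 69.85, so AQI = 70.
PM2.5: row 51.06–131.69 (AQI 51–100). (100−51)·(115.07−51.06)/(131.69−51.06) + 51 = 49·64.01/80.63 + 51 ≈ 89.90 → 90.
Sub-indices: NO₂→175, O₃→76, SO₂→187, CO→74, PM10→70, PM2.5→90. Overall AQI = max = 187; dominant pollutant is SO₂.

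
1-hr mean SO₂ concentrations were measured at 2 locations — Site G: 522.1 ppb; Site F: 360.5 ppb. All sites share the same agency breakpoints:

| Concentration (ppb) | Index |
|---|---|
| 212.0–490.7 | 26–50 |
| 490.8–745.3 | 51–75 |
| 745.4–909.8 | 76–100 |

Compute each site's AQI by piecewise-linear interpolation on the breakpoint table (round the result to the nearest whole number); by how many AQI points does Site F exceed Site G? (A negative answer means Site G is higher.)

-15

Site G: row 490.8–745.3 (AQI 51–75). (75−51)·(522.1−490.8)/(745.3−490.8) + 51 = 24·31.3/254.5 + 51 ≈ 53.95 → 54.
Site F: row 212.0–490.7 (AQI 26–50). (50−26)·(360.5−212.0)/(490.7−212.0) + 26 = 24·148.5/278.7 + 26 ≈ 38.79 → 39.
AQIs: Site G=54, Site F=39. Site F (39) − Site G (54) = -15.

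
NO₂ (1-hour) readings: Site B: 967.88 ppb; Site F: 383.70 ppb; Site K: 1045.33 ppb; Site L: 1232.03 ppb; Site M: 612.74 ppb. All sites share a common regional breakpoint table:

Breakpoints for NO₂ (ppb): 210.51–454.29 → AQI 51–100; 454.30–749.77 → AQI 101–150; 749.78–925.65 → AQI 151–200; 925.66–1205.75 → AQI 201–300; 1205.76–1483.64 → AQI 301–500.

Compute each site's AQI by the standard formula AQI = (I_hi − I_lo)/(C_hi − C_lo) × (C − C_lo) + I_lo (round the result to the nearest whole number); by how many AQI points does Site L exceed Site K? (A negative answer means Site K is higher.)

Site B: row 925.66–1205.75 (AQI 201–300). (300−201)·(967.88−925.66)/(1205.75−925.66) + 201 = 99·42.22/280.09 + 201 ≈ 215.92 → 216.
Site F 383.70: bracket 210.51–454.29 → index 51–100; slope 49/243.78, offset 173.19.
AQI = 51 + 49/243.78·173.19 ≈ 85.81 ⇒ 86.
Site K: 1045.33 lies in 925.66–1205.75, so I_lo=201, I_hi=300, C_lo=925.66, C_hi=1205.75.
(300−201)/(1205.75−925.66) × (1045.33−925.66) + 201 = 99/280.09 × 119.67 + 201 ≈ 243.30 → 243.
Site L: row 1205.76–1483.64 (AQI 301–500). (500−301)·(1232.03−1205.76)/(1483.64−1205.76) + 301 = 199·26.27/277.88 + 301 ≈ 319.81 → 320.
Site M: 612.74 ∈ [454.30, 749.77] ↔ index [101, 150].
101 + (612.74−454.30)·(150−101)/(749.77−454.30) = 101 + 158.44·49/295.47 ≈ 127.28, so AQI = 127.
AQIs: Site B=216, Site F=86, Site K=243, Site L=320, Site M=127. Site L (320) − Site K (243) = 77.

77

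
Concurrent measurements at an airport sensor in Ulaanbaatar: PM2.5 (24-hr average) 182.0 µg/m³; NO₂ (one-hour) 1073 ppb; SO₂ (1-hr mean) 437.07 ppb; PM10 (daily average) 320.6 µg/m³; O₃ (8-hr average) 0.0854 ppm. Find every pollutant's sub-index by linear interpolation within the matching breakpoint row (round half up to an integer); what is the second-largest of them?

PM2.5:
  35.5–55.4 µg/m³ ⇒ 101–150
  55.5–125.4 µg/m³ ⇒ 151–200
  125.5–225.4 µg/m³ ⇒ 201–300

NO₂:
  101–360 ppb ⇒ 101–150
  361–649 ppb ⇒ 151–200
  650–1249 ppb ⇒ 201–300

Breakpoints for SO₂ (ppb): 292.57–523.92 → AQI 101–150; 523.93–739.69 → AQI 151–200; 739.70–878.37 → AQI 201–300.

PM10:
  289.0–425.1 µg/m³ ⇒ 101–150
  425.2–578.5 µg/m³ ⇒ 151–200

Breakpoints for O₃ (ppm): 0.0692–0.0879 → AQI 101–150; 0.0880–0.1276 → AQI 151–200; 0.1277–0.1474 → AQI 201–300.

257

PM2.5 182.0: bracket 125.5–225.4 → index 201–300; slope 99/99.9, offset 56.5.
AQI = 201 + 99/99.9·56.5 ≈ 256.99 ⇒ 257.
NO₂: row 650–1249 (AQI 201–300). (300−201)·(1073−650)/(1249−650) + 201 = 99·423/599 + 201 ≈ 270.91 → 271.
SO₂: 437.07 lies in 292.57–523.92, so I_lo=101, I_hi=150, C_lo=292.57, C_hi=523.92.
(150−101)/(523.92−292.57) × (437.07−292.57) + 101 = 49/231.35 × 144.50 + 101 ≈ 131.61 → 132.
PM10: 320.6 lies in 289.0–425.1, so I_lo=101, I_hi=150, C_lo=289.0, C_hi=425.1.
(150−101)/(425.1−289.0) × (320.6−289.0) + 101 = 49/136.1 × 31.6 + 101 ≈ 112.38 → 112.
O₃: row 0.0692–0.0879 (AQI 101–150). (150−101)·(0.0854−0.0692)/(0.0879−0.0692) + 101 = 49·0.0162/0.0187 + 101 ≈ 143.45 → 143.
Sub-indices: PM2.5→257, NO₂→271, SO₂→132, PM10→112, O₃→143. Ranked high→low: 271, 257, 143, 132, 112. Second-highest sub-index = 257.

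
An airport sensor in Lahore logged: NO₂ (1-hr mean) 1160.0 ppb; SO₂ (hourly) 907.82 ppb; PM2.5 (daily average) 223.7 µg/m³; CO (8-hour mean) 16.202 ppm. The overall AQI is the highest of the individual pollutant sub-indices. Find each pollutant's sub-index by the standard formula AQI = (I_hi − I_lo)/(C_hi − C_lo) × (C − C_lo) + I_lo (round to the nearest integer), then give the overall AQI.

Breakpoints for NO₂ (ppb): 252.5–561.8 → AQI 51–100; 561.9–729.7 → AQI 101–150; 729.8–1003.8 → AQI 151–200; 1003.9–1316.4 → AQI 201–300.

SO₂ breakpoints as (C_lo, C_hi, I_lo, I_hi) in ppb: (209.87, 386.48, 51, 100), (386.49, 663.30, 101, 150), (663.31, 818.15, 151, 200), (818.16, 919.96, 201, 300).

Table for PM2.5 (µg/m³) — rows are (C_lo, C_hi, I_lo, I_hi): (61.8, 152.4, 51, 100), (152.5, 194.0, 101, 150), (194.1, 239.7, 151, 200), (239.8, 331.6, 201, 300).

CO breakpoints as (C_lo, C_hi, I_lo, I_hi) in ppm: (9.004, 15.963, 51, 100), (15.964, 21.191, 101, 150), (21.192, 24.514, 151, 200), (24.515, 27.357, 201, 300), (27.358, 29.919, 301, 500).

NO₂: 1160.0 lies in 1003.9–1316.4, so I_lo=201, I_hi=300, C_lo=1003.9, C_hi=1316.4.
(300−201)/(1316.4−1003.9) × (1160.0−1003.9) + 201 = 99/312.5 × 156.1 + 201 ≈ 250.45 → 250.
SO₂: 907.82 ∈ [818.16, 919.96] ↔ index [201, 300].
201 + (907.82−818.16)·(300−201)/(919.96−818.16) = 201 + 89.66·99/101.80 ≈ 288.19, so AQI = 288.
PM2.5: row 194.1–239.7 (AQI 151–200). (200−151)·(223.7−194.1)/(239.7−194.1) + 151 = 49·29.6/45.6 + 151 ≈ 182.81 → 183.
CO: row 15.964–21.191 (AQI 101–150). (150−101)·(16.202−15.964)/(21.191−15.964) + 101 = 49·0.238/5.227 + 101 ≈ 103.23 → 103.
Sub-indices: NO₂→250, SO₂→288, PM2.5→183, CO→103. Overall AQI = max = 288; dominant pollutant is SO₂.

288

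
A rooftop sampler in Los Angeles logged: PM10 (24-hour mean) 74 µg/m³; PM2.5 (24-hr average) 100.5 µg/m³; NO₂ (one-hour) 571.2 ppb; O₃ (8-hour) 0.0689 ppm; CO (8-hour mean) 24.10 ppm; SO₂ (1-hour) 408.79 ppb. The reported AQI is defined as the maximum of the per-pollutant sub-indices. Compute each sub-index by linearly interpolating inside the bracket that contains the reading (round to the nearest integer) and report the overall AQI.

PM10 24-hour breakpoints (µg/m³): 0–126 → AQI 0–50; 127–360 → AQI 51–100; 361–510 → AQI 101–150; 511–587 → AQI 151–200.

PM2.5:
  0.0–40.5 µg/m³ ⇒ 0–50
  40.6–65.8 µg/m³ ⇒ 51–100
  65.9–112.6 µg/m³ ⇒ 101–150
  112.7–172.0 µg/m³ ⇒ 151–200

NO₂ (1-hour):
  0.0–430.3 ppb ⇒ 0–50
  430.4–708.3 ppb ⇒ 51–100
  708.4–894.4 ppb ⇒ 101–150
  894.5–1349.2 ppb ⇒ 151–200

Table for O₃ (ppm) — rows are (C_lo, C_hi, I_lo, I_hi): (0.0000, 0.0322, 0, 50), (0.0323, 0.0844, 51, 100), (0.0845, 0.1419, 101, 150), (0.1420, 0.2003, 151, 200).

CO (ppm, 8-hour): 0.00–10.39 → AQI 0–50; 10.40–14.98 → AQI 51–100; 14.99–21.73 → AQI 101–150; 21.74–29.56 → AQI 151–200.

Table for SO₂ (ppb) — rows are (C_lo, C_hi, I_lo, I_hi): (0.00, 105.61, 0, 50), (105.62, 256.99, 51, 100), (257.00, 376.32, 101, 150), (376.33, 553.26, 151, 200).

PM10 74: bracket 0–126 → index 0–50; slope 50/126, offset 74.
AQI = 0 + 50/126·74 ≈ 29.37 ⇒ 29.
PM2.5: row 65.9–112.6 (AQI 101–150). (150−101)·(100.5−65.9)/(112.6−65.9) + 101 = 49·34.6/46.7 + 101 ≈ 137.30 → 137.
NO₂ 571.2: bracket 430.4–708.3 → index 51–100; slope 49/277.9, offset 140.8.
AQI = 51 + 49/277.9·140.8 ≈ 75.83 ⇒ 76.
O₃: row 0.0323–0.0844 (AQI 51–100). (100−51)·(0.0689−0.0323)/(0.0844−0.0323) + 51 = 49·0.0366/0.0521 + 51 ≈ 85.42 → 85.
CO: row 21.74–29.56 (AQI 151–200). (200−151)·(24.10−21.74)/(29.56−21.74) + 151 = 49·2.36/7.82 + 151 ≈ 165.79 → 166.
SO₂ 408.79: bracket 376.33–553.26 → index 151–200; slope 49/176.93, offset 32.46.
AQI = 151 + 49/176.93·32.46 ≈ 159.99 ⇒ 160.
Sub-indices: PM10→29, PM2.5→137, NO₂→76, O₃→85, CO→166, SO₂→160. Overall AQI = max = 166; dominant pollutant is CO.

166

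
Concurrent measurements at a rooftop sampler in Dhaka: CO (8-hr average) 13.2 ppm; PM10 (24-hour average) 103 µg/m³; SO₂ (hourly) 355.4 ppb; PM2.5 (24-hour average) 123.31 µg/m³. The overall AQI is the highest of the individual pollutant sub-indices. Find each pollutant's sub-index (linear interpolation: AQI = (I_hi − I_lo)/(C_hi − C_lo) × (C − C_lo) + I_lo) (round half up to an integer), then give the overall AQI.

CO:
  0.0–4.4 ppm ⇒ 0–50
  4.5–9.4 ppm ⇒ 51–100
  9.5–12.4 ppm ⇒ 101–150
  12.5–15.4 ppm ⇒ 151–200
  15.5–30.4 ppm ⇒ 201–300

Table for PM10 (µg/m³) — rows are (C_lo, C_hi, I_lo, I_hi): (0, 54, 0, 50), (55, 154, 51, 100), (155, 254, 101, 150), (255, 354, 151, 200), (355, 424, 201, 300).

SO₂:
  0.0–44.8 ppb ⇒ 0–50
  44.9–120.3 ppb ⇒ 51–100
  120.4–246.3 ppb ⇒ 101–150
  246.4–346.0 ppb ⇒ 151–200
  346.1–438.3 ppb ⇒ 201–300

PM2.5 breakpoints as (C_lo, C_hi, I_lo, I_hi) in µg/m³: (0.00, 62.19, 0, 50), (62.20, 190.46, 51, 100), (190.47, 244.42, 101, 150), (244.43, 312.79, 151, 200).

211

CO 13.2: bracket 12.5–15.4 → index 151–200; slope 49/2.9, offset 0.7.
AQI = 151 + 49/2.9·0.7 ≈ 162.83 ⇒ 163.
PM10: 103 ∈ [55, 154] ↔ index [51, 100].
51 + (103−55)·(100−51)/(154−55) = 51 + 48·49/99 ≈ 74.76, so AQI = 75.
SO₂: 355.4 lies in 346.1–438.3, so I_lo=201, I_hi=300, C_lo=346.1, C_hi=438.3.
(300−201)/(438.3−346.1) × (355.4−346.1) + 201 = 99/92.2 × 9.3 + 201 ≈ 210.99 → 211.
PM2.5: 123.31 lies in 62.20–190.46, so I_lo=51, I_hi=100, C_lo=62.20, C_hi=190.46.
(100−51)/(190.46−62.20) × (123.31−62.20) + 51 = 49/128.26 × 61.11 + 51 ≈ 74.35 → 74.
Sub-indices: CO→163, PM10→75, SO₂→211, PM2.5→74. Overall AQI = max = 211; dominant pollutant is SO₂.
AQI 211: Very Unhealthy.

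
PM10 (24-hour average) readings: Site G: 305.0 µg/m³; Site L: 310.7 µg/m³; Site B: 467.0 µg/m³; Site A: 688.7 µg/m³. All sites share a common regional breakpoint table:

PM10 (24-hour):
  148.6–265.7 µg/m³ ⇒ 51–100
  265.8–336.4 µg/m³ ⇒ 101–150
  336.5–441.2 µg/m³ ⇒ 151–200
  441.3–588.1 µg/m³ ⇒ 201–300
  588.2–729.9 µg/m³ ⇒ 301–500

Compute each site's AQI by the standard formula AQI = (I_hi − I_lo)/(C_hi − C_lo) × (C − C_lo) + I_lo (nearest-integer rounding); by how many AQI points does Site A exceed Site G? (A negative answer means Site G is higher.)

Site G: 305.0 ∈ [265.8, 336.4] ↔ index [101, 150].
101 + (305.0−265.8)·(150−101)/(336.4−265.8) = 101 + 39.2·49/70.6 ≈ 128.21, so AQI = 128.
Site L: 310.7 lies in 265.8–336.4, so I_lo=101, I_hi=150, C_lo=265.8, C_hi=336.4.
(150−101)/(336.4−265.8) × (310.7−265.8) + 101 = 49/70.6 × 44.9 + 101 ≈ 132.16 → 132.
Site B: 467.0 lies in 441.3–588.1, so I_lo=201, I_hi=300, C_lo=441.3, C_hi=588.1.
(300−201)/(588.1−441.3) × (467.0−441.3) + 201 = 99/146.8 × 25.7 + 201 ≈ 218.33 → 218.
Site A: row 588.2–729.9 (AQI 301–500). (500−301)·(688.7−588.2)/(729.9−588.2) + 301 = 199·100.5/141.7 + 301 ≈ 442.14 → 442.
AQIs: Site G=128, Site L=132, Site B=218, Site A=442. Site A (442) − Site G (128) = 314.

314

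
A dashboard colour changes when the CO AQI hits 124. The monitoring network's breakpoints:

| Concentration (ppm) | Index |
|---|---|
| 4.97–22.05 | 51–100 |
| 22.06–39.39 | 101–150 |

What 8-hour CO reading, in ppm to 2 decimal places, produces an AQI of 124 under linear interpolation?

30.19

AQI 124 lies in the 101–150 band, which corresponds to 22.06–39.39 ppm.
C = 22.06 + (124−101)×(39.39−22.06)/(150−101) = 22.06 + 23×17.33/49 ≈ 30.1945 ppm → 30.19 ppm to 2 dp.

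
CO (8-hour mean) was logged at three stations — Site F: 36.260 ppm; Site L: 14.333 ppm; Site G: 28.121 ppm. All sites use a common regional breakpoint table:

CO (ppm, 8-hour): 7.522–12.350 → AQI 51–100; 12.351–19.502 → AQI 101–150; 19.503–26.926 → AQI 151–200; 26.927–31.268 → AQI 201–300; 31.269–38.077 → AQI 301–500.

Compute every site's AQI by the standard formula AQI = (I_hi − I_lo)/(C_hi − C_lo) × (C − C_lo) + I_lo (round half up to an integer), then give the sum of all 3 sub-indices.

790

Site F: row 31.269–38.077 (AQI 301–500). (500−301)·(36.260−31.269)/(38.077−31.269) + 301 = 199·4.991/6.808 + 301 ≈ 446.89 → 447.
Site L: row 12.351–19.502 (AQI 101–150). (150−101)·(14.333−12.351)/(19.502−12.351) + 101 = 49·1.982/7.151 + 101 ≈ 114.58 → 115.
Site G 28.121: bracket 26.927–31.268 → index 201–300; slope 99/4.341, offset 1.194.
AQI = 201 + 99/4.341·1.194 ≈ 228.23 ⇒ 228.
AQIs: Site F=447, Site L=115, Site G=228. Sum = 447 + 115 + 228 = 790.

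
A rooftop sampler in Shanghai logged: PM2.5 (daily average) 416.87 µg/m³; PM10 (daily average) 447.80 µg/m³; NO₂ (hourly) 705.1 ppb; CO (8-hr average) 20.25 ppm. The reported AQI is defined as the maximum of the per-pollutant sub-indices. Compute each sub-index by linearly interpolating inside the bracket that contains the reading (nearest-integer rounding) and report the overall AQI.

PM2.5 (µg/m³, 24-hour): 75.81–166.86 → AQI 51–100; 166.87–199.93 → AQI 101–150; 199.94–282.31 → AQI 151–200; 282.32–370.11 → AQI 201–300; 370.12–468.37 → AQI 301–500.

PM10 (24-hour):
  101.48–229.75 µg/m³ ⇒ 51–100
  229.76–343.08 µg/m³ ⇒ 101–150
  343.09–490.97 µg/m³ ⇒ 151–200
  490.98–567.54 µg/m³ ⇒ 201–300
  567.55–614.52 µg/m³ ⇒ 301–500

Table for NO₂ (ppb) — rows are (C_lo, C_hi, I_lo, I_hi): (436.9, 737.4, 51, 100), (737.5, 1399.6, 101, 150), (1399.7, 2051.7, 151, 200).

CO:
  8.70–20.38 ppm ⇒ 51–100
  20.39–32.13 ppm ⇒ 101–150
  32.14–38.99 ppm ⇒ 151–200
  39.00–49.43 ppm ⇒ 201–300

PM2.5 416.87: bracket 370.12–468.37 → index 301–500; slope 199/98.25, offset 46.75.
AQI = 301 + 199/98.25·46.75 ≈ 395.69 ⇒ 396.
PM10 447.80: bracket 343.09–490.97 → index 151–200; slope 49/147.88, offset 104.71.
AQI = 151 + 49/147.88·104.71 ≈ 185.70 ⇒ 186.
NO₂: 705.1 lies in 436.9–737.4, so I_lo=51, I_hi=100, C_lo=436.9, C_hi=737.4.
(100−51)/(737.4−436.9) × (705.1−436.9) + 51 = 49/300.5 × 268.2 + 51 ≈ 94.73 → 95.
CO: row 8.70–20.38 (AQI 51–100). (100−51)·(20.25−8.70)/(20.38−8.70) + 51 = 49·11.55/11.68 + 51 ≈ 99.45 → 99.
Sub-indices: PM2.5→396, PM10→186, NO₂→95, CO→99. Overall AQI = max = 396; dominant pollutant is PM2.5.

396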